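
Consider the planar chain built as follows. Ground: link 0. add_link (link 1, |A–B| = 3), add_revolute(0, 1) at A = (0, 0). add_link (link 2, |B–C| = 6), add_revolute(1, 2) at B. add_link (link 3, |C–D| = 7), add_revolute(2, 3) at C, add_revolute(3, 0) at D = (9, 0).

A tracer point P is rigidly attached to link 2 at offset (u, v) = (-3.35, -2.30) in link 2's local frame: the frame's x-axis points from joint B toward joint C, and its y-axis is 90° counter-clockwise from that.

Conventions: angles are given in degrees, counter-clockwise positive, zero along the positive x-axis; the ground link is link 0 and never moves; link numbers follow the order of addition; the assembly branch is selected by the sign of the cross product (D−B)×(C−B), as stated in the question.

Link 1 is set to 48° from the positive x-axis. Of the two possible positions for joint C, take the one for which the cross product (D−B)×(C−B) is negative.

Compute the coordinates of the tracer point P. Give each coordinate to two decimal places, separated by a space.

A=(0,0), D=(9.00,0)
B = A + 3.00·(cos48°, sin48°) = (2.0074, 2.2294)
|BD| = 7.3394
circle(B,6.00) ∩ circle(D,7.00): a=2.7841, h=5.3150
  candidates: C₊=(6.2744,6.4476) cross=39.009; C₋=(3.0454,-3.6801) cross=-39.009
  branch - wants cross < 0 → take C=(3.0454,-3.6801) (cross=-39.009)
ex = (C−B)/|BC| = (0.1730,-0.9849); ey = (0.9849,0.1730)
P = B + -3.35·ex + -2.30·ey = (-0.8375,5.1310)

-0.84 5.13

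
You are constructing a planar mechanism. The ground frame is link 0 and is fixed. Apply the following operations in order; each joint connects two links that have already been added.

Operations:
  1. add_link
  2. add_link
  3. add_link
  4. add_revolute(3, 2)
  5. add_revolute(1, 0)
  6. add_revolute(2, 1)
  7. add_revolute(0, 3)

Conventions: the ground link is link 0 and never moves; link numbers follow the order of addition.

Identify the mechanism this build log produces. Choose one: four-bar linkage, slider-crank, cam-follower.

links: 4 (incl. ground); joints: 4 revolute, 0 prismatic, 0 higher (cam) pair, forming one closed loop
4 links in a single 4R loop → four-bar linkage

four-bar linkage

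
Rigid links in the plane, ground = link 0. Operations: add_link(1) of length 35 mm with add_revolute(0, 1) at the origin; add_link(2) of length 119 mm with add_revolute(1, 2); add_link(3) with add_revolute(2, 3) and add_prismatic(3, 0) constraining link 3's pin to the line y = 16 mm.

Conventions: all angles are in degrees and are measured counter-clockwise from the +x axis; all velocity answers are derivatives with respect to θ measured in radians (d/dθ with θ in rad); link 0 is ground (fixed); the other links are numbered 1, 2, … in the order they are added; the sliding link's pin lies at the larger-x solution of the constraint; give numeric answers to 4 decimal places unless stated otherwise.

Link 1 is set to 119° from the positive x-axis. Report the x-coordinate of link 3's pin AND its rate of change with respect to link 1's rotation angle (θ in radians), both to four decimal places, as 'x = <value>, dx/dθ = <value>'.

geometry: r = 35 mm, L = 119 mm, e = 16 mm
crank pin P = (r cos θ, r sin θ) = (-16.968337, 30.611690)
h = r sin θ − e = 30.611690 − 16 = 14.611690
x = r cos θ + √(L² − h²) = -16.968337 + 118.099528 = 101.131191
dx/dθ = −r sin θ − h·r cos θ/√(L² − h²) (θ in radians; h = 14.611690) = -28.512307

x = 101.1312, dx/dθ = -28.5123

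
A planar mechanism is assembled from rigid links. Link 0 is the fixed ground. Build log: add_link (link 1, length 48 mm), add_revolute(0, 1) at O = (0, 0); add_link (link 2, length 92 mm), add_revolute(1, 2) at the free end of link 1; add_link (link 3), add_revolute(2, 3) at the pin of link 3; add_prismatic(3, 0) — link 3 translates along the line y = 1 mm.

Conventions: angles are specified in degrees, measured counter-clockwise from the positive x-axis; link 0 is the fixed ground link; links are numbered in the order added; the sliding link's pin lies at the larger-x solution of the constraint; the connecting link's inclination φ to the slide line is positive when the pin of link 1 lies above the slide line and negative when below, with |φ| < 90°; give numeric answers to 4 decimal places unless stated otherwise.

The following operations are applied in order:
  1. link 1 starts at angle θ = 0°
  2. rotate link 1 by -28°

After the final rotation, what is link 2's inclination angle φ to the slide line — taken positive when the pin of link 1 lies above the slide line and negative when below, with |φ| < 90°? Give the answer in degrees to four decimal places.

geometry: r = 48 mm, L = 92 mm, e = 1 mm; θ starts at 0°
rotate link 1 by -28°: θ ← 0° -28° = -28°
h = r sin θ − e = -22.534635 − 1 = -23.534635
sin φ = h / L = -23.534635 / 92 = -0.25581125
φ = arcsin(-0.25581125) = -14.821661°

-14.8217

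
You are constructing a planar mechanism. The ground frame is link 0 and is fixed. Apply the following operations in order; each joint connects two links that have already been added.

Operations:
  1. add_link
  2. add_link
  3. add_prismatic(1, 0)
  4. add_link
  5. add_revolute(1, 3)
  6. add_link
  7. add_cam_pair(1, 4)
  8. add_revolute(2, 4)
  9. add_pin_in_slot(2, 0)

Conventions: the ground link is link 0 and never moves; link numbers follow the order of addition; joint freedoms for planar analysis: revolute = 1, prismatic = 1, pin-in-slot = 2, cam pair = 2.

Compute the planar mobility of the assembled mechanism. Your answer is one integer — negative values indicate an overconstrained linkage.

link 0 = ground. State L|J1|J2 = 1|0|0
+link1  2|0|0
+link2  3|0|0
P(1,0) f=1→J1  3|1|0
+link3  4|1|0
R(1,3) f=1→J1  4|2|0
+link4  5|2|0
C(1,4) f=2→J2  5|2|1
R(2,4) f=1→J1  5|3|1
PS(2,0) f=2→J2  5|3|2
M = 3(5−1)−2·3−2 = 12−6−2 = 4

M = 4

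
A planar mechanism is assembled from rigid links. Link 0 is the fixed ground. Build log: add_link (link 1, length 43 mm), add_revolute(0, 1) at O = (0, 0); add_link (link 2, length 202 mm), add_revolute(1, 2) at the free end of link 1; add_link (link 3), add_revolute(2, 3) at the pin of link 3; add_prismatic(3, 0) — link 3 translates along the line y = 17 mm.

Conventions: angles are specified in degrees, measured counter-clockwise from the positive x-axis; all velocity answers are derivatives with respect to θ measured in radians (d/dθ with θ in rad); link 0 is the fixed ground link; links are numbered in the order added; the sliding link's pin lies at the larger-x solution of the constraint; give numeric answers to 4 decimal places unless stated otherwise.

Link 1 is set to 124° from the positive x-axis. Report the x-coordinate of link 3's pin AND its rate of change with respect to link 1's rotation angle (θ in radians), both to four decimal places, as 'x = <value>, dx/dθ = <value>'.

geometry: r = 43 mm, L = 202 mm, e = 17 mm
crank pin P = (r cos θ, r sin θ) = (-24.045295, 35.648616)
h = r sin θ − e = 35.648616 − 17 = 18.648616
x = r cos θ + √(L² − h²) = -24.045295 + 201.137339 = 177.092044
dx/dθ = −r sin θ − h·r cos θ/√(L² − h²) (θ in radians; h = 18.648616) = -33.419236

x = 177.0920, dx/dθ = -33.4192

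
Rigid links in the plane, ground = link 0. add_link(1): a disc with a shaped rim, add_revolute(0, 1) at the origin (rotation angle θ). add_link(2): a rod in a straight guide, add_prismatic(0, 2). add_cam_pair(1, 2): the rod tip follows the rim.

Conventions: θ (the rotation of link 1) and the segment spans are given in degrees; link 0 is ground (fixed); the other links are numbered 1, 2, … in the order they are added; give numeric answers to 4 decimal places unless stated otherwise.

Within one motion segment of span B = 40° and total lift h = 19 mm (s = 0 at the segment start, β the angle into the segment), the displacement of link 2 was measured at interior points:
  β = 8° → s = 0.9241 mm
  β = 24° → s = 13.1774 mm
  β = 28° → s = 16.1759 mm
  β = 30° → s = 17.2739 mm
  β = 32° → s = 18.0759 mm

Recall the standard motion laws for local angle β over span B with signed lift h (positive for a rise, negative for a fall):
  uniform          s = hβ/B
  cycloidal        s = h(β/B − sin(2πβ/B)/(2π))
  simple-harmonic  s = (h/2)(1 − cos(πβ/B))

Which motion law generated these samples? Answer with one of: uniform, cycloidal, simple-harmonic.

candidates at β/B = r: uniform s = h·r (linear in β); cycloidal s = h·(r − sin(2πr)/(2π)); simple-harmonic s = (h/2)(1 − cos(πr))
β=8°: printed 0.9241 | uniform 3.8000, cycloidal 0.9241, simple-harmonic 1.8143
β=24°: printed 13.1774 | uniform 11.4000, cycloidal 13.1774, simple-harmonic 12.4357
β=28°: printed 16.1759 | uniform 13.3000, cycloidal 16.1759, simple-harmonic 15.0840
β=30°: printed 17.2739 | uniform 14.2500, cycloidal 17.2739, simple-harmonic 16.2175
β=32°: printed 18.0759 | uniform 15.2000, cycloidal 18.0759, simple-harmonic 17.1857
only one law matches every sample → cycloidal

cycloidal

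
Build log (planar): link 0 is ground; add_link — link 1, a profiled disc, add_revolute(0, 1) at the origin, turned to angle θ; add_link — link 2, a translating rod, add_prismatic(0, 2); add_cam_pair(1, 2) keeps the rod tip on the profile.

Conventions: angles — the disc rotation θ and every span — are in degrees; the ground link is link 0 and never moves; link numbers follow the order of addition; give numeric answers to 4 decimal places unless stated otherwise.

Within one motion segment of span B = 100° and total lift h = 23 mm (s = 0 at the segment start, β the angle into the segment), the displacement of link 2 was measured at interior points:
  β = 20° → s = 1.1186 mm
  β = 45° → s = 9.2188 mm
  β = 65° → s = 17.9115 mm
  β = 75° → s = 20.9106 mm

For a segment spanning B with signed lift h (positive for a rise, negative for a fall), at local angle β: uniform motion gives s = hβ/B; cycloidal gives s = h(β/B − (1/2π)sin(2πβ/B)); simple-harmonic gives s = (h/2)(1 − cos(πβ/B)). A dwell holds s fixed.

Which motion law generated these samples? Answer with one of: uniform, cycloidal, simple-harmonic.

candidates at β/B = r: uniform s = h·r (linear in β); cycloidal s = h·(r − sin(2πr)/(2π)); simple-harmonic s = (h/2)(1 − cos(πr))
β=20°: printed 1.1186 | uniform 4.6000, cycloidal 1.1186, simple-harmonic 2.1963
β=45°: printed 9.2188 | uniform 10.3500, cycloidal 9.2188, simple-harmonic 9.7010
β=65°: printed 17.9115 | uniform 14.9500, cycloidal 17.9115, simple-harmonic 16.7209
β=75°: printed 20.9106 | uniform 17.2500, cycloidal 20.9106, simple-harmonic 19.6317
only one law matches every sample → cycloidal

cycloidal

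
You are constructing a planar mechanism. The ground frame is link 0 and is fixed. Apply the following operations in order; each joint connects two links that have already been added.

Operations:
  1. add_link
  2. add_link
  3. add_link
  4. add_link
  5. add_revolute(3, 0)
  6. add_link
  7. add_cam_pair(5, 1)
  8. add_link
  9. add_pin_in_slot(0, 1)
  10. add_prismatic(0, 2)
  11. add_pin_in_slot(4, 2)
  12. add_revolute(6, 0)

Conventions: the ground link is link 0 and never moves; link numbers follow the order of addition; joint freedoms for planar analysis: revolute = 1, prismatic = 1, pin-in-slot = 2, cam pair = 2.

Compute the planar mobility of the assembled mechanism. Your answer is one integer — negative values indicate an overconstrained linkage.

ground; <1,0,0>
#1 <2,0,0>
#2 <3,0,0>
#3 <4,0,0>
#4 <5,0,0>
R:3↔0 J1 <5,1,0>
#5 <6,1,0>
C:5↔1 J2 <6,1,1>
#6 <7,1,1>
PS:0↔1 J2 <7,1,2>
P:0↔2 J1 <7,2,2>
PS:4↔2 J2 <7,2,3>
R:6↔0 J1 <7,3,3>
3×6 − 2×3 − 1×3 = 9

M = 9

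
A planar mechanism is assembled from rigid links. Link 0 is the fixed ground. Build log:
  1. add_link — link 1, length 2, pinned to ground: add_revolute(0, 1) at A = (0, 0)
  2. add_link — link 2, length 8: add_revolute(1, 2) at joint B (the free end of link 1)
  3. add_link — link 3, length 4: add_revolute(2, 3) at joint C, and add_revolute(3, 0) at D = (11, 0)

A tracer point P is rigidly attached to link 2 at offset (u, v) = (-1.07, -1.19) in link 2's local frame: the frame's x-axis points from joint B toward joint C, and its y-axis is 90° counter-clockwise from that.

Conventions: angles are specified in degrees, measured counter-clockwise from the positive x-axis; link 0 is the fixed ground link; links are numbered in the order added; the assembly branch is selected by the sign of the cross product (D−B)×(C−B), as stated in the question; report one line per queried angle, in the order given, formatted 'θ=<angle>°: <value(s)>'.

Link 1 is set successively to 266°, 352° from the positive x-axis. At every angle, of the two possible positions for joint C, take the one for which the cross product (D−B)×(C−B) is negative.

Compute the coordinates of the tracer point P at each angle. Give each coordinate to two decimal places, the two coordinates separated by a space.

A=(0,0), D=(11.00,0)
θ=266°: B = A + 2.00·(cos266°, sin266°) = (-0.1395, -1.9951)
θ=266°: |BD| = 11.3168
θ=266°: circle(B,8.00) ∩ circle(D,4.00): a=7.7791, h=1.8668
θ=266°:   candidates: C₊=(7.1887,1.2139) cross=21.127; C₋=(7.8469,-2.4613) cross=-21.127
θ=266°:   branch - wants cross < 0 → take C=(7.8469,-2.4613) (cross=-21.127)
θ=266°: ex = (C−B)/|BC| = (0.9983,-0.0583); ey = (0.0583,0.9983)
θ=266°: P = B + -1.07·ex + -1.19·ey = (-1.2770,-3.1208)
θ=352°: B = A + 2.00·(cos352°, sin352°) = (1.9805, -0.2783)
θ=352°: |BD| = 9.0238
θ=352°: circle(B,8.00) ∩ circle(D,4.00): a=7.1715, h=3.5453
θ=352°:   candidates: C₊=(9.0393,3.4865) cross=31.992; C₋=(9.2580,-3.6008) cross=-31.992
θ=352°:   branch - wants cross < 0 → take C=(9.2580,-3.6008) (cross=-31.992)
θ=352°: ex = (C−B)/|BC| = (0.9097,-0.4153); ey = (0.4153,0.9097)
θ=352°: P = B + -1.07·ex + -1.19·ey = (0.5130,-0.9165)

θ=266°: -1.28 -3.12
θ=352°: 0.51 -0.92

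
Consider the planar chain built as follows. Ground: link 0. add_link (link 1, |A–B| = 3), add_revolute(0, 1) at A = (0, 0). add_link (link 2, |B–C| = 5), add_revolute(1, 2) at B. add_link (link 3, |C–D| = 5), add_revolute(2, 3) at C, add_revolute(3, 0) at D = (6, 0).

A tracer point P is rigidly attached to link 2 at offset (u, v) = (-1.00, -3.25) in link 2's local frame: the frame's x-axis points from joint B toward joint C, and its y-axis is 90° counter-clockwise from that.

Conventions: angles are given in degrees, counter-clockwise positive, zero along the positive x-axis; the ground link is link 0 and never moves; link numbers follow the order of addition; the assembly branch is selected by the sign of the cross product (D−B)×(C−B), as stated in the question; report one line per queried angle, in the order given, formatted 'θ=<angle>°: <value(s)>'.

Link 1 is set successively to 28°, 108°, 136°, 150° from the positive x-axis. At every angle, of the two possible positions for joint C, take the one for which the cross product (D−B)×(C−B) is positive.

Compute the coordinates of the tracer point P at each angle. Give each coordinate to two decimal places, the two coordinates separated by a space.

A=(0,0), D=(6.00,0)
θ=28°: B = A + 3.00·(cos28°, sin28°) = (2.6488, 1.4084)
θ=28°: |BD| = 3.6351
θ=28°: circle(B,5.00) ∩ circle(D,5.00): a=1.8175, h=4.6580
θ=28°:   candidates: C₊=(6.1291,4.9983) cross=16.932; C₋=(2.5197,-3.5899) cross=-16.932
θ=28°:   branch + wants cross > 0 → take C=(6.1291,4.9983) (cross=16.932)
θ=28°: ex = (C−B)/|BC| = (0.6961,0.7180); ey = (-0.7180,0.6961)
θ=28°: P = B + -1.00·ex + -3.25·ey = (4.2862,-1.5718)
θ=108°: B = A + 3.00·(cos108°, sin108°) = (-0.9271, 2.8532)
θ=108°: |BD| = 7.4916
θ=108°: circle(B,5.00) ∩ circle(D,5.00): a=3.7458, h=3.3119
θ=108°:   candidates: C₊=(3.7978,4.4889) cross=24.812; C₋=(1.2751,-1.6357) cross=-24.812
θ=108°:   branch + wants cross > 0 → take C=(3.7978,4.4889) (cross=24.812)
θ=108°: ex = (C−B)/|BC| = (0.9450,0.3271); ey = (-0.3271,0.9450)
θ=108°: P = B + -1.00·ex + -3.25·ey = (-0.8088,-0.5451)
θ=136°: B = A + 3.00·(cos136°, sin136°) = (-2.1580, 2.0840)
θ=136°: |BD| = 8.4200
θ=136°: circle(B,5.00) ∩ circle(D,5.00): a=4.2100, h=2.6974
θ=136°:   candidates: C₊=(2.5886,3.6555) cross=22.712; C₋=(1.2534,-1.5715) cross=-22.712
θ=136°:   branch + wants cross > 0 → take C=(2.5886,3.6555) (cross=22.712)
θ=136°: ex = (C−B)/|BC| = (0.9493,0.3143); ey = (-0.3143,0.9493)
θ=136°: P = B + -1.00·ex + -3.25·ey = (-2.0859,-1.3156)
θ=150°: B = A + 3.00·(cos150°, sin150°) = (-2.5981, 1.5000)
θ=150°: |BD| = 8.7279
θ=150°: circle(B,5.00) ∩ circle(D,5.00): a=4.3640, h=2.4404
θ=150°:   candidates: C₊=(2.1204,3.1541) cross=21.300; C₋=(1.2815,-1.6541) cross=-21.300
θ=150°:   branch + wants cross > 0 → take C=(2.1204,3.1541) (cross=21.300)
θ=150°: ex = (C−B)/|BC| = (0.9437,0.3308); ey = (-0.3308,0.9437)
θ=150°: P = B + -1.00·ex + -3.25·ey = (-2.4666,-1.8978)

θ=28°: 4.29 -1.57
θ=108°: -0.81 -0.55
θ=136°: -2.09 -1.32
θ=150°: -2.47 -1.90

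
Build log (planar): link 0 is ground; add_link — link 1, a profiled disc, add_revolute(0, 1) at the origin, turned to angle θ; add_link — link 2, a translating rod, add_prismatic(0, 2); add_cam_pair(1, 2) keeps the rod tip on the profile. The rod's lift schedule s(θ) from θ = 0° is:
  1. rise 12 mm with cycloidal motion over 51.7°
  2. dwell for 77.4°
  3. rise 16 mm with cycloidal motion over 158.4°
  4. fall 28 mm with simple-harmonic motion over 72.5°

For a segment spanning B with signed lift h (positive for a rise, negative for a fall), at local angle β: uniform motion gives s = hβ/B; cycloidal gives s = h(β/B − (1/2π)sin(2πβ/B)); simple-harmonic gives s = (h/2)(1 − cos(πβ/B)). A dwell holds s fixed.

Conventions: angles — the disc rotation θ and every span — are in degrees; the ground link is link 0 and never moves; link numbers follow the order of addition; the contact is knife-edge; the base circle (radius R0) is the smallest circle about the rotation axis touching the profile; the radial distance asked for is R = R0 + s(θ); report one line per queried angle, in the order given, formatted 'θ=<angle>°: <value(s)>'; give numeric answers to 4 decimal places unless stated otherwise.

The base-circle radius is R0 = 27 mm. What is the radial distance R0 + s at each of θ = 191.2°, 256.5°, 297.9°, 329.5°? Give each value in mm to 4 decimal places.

seg 1 [0°–51.7°] cycloidal, h=12: full span → s += 12 → s = 12.0000
seg 2 [51.7°–129.1°] dwell: s stays 12.0000
seg 3 [129.1°–287.5°] cycloidal, h=16: θ=191.2° here. β=62.1, B=158.4. 16·(0.3920 − sin(2π·0.3920)/(2π)) = 4.6749 → s = 16.6749
seg 3 [129.1°–287.5°] cycloidal, h=16: θ=256.5° here. β=127.4, B=158.4. 16·(0.8043 − sin(2π·0.8043)/(2π)) = 15.2684 → s = 27.2684
seg 3 [129.1°–287.5°] cycloidal, h=16: full span → s += 16 → s = 28.0000
seg 4 [287.5°–360°] simple-harmonic, h=-28: θ=297.9° here. β=10.4, B=72.5. -28/2·(1 − cos(π·0.1434)) = -1.3977 → s = 26.6023
seg 4 [287.5°–360°] simple-harmonic, h=-28: θ=329.5° here. β=42, B=72.5. -28/2·(1 − cos(π·0.5793)) = -17.4523 → s = 10.5477
θ=191.2°: R = R0 + s = 27 + 16.6749 = 43.6749
θ=256.5°: R = R0 + s = 27 + 27.2684 = 54.2684
θ=297.9°: R = R0 + s = 27 + 26.6023 = 53.6023
θ=329.5°: R = R0 + s = 27 + 10.5477 = 37.5477

θ=191.2°: 43.6749
θ=256.5°: 54.2684
θ=297.9°: 53.6023
θ=329.5°: 37.5477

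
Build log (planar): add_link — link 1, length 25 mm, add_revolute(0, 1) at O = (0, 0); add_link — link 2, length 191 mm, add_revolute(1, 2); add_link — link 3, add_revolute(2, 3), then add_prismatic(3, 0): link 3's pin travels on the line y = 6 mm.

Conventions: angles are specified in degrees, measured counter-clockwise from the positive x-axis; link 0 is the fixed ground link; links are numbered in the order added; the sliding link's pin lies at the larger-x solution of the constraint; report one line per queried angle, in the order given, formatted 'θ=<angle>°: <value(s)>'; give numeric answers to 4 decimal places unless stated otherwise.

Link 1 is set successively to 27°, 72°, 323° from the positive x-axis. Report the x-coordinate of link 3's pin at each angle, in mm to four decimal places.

geometry: r = 25 mm, L = 191 mm, e = 6 mm
θ=27°: crank pin P = (r cos θ, r sin θ) = (22.275163, 11.349762)
θ=27°: h = r sin θ − e = 11.349762 − 6 = 5.349762
θ=27°: x = r cos θ + √(L² − h²) = 22.275163 + 190.925064 = 213.200227
θ=72°: crank pin P = (r cos θ, r sin θ) = (7.725425, 23.776413)
θ=72°: h = r sin θ − e = 23.776413 − 6 = 17.776413
θ=72°: x = r cos θ + √(L² − h²) = 7.725425 + 190.170973 = 197.896398
θ=323°: crank pin P = (r cos θ, r sin θ) = (19.965888, -15.045376)
θ=323°: h = r sin θ − e = -15.045376 − 6 = -21.045376
θ=323°: x = r cos θ + √(L² − h²) = 19.965888 + 189.837015 = 209.802902

θ=27°: 213.2002
θ=72°: 197.8964
θ=323°: 209.8029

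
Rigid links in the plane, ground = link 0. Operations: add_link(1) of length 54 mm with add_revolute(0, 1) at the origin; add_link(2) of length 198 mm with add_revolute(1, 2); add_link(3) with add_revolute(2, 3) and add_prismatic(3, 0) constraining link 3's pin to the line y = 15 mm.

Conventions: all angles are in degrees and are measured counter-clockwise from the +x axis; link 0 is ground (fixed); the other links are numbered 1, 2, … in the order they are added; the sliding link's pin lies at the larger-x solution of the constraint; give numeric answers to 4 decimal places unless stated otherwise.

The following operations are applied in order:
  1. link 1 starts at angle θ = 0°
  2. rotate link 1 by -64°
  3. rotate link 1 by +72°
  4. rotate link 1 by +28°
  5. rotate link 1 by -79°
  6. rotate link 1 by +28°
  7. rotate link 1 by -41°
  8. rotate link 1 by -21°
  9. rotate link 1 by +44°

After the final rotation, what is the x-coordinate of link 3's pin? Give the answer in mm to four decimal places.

geometry: r = 54 mm, L = 198 mm, e = 15 mm; θ starts at 0°
rotate link 1 by -64°: θ ← 0° -64° = -64°
rotate link 1 by +72°: θ ← -64° +72° = 8°
rotate link 1 by +28°: θ ← 8° +28° = 36°
rotate link 1 by -79°: θ ← 36° -79° = -43°
rotate link 1 by +28°: θ ← -43° +28° = -15°
rotate link 1 by -41°: θ ← -15° -41° = -56°
rotate link 1 by -21°: θ ← -56° -21° = -77°
rotate link 1 by +44°: θ ← -77° +44° = -33°
crank pin P = (r cos θ, r sin θ) = (45.288211, -29.410508)
h = r sin θ − e = -29.410508 − 15 = -44.410508
x = r cos θ + √(L² − h²) = 45.288211 + 192.955194 = 238.243404

238.2434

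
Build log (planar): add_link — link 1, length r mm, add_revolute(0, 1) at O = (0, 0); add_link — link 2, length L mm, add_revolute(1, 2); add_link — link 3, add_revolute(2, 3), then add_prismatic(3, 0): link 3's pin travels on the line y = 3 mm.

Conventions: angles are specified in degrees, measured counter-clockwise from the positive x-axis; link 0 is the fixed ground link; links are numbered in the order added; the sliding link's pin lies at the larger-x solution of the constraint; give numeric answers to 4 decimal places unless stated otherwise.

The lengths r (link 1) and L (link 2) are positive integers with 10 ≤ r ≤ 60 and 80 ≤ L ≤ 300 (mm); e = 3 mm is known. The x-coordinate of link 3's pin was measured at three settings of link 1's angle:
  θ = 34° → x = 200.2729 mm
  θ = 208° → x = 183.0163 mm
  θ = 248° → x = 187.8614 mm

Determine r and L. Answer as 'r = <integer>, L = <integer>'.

constraint per measurement: (x − r cos θ)² + (r sin θ − e)² = L²
subtracting the θ₁ and θ₂ equations cancels the r² and L² terms:
r = (x₁² − x₂²) / (2[(x₁cos θ₁ + e sin θ₁) − (x₂cos θ₂ + e sin θ₂)]) = 10.0000 → r = 10
L² = (x₁ − r cos θ₁)² + (r sin θ₁ − e)² = 36864.0077 → L = 192.0000 → L = 192
check at θ₃=248°: x = 187.8614 (printed 187.8614) ✓

r = 10, L = 192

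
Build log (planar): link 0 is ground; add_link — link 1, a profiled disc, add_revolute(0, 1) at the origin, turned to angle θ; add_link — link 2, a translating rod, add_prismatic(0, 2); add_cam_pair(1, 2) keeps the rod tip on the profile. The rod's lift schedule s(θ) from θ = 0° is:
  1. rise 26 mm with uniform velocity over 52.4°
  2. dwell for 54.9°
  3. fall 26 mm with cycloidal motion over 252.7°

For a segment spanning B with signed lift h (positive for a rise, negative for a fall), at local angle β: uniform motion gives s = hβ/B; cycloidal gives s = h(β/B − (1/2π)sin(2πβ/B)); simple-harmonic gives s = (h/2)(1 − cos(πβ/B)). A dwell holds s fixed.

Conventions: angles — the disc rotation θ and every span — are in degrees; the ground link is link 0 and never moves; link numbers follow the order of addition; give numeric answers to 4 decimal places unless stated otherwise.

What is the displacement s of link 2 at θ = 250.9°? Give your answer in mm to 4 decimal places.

seg 1 [0°–52.4°] uniform, h=26: full span → s += 26 → s = 26.0000
seg 2 [52.4°–107.3°] dwell: s stays 26.0000
seg 3 [107.3°–360°] cycloidal, h=-26: θ=250.9° here. β=143.6, B=252.7. -26·(0.5683 − sin(2π·0.5683)/(2π)) = -16.4957 → s = 9.5043

9.5043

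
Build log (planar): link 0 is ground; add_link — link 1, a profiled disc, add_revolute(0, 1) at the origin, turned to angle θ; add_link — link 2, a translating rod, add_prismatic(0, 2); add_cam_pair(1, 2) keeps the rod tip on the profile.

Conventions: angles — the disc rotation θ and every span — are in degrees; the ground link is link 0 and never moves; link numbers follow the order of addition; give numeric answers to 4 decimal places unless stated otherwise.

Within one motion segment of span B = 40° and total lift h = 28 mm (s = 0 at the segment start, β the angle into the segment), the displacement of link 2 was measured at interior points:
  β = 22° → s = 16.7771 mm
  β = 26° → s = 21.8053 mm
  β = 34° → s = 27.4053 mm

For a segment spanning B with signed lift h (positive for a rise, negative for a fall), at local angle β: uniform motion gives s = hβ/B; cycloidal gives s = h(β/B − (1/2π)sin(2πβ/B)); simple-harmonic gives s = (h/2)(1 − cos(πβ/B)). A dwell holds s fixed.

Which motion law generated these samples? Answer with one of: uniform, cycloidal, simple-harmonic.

candidates at β/B = r: uniform s = h·r (linear in β); cycloidal s = h·(r − sin(2πr)/(2π)); simple-harmonic s = (h/2)(1 − cos(πr))
β=22°: printed 16.7771 | uniform 15.4000, cycloidal 16.7771, simple-harmonic 16.1901
β=26°: printed 21.8053 | uniform 18.2000, cycloidal 21.8053, simple-harmonic 20.3559
β=34°: printed 27.4053 | uniform 23.8000, cycloidal 27.4053, simple-harmonic 26.4741
only one law matches every sample → cycloidal

cycloidal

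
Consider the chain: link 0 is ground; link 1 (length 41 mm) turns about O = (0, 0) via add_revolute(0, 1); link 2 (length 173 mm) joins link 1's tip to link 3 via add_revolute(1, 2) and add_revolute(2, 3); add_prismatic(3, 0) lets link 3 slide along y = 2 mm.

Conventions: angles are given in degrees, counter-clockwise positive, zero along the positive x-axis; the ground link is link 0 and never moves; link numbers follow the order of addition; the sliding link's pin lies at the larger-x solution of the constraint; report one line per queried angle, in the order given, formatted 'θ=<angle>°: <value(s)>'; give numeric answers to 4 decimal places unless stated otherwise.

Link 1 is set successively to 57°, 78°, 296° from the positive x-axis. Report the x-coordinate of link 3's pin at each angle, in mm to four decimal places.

geometry: r = 41 mm, L = 173 mm, e = 2 mm
θ=57°: crank pin P = (r cos θ, r sin θ) = (22.330200, 34.385493)
θ=57°: h = r sin θ − e = 34.385493 − 2 = 32.385493
θ=57°: x = r cos θ + √(L² − h²) = 22.330200 + 169.941695 = 192.271896
θ=78°: crank pin P = (r cos θ, r sin θ) = (8.524379, 40.104052)
θ=78°: h = r sin θ − e = 40.104052 − 2 = 38.104052
θ=78°: x = r cos θ + √(L² − h²) = 8.524379 + 168.751537 = 177.275916
θ=296°: crank pin P = (r cos θ, r sin θ) = (17.973217, -36.850556)
θ=296°: h = r sin θ − e = -36.850556 − 2 = -38.850556
θ=296°: x = r cos θ + √(L² − h²) = 17.973217 + 168.581239 = 186.554457

θ=57°: 192.2719
θ=78°: 177.2759
θ=296°: 186.5545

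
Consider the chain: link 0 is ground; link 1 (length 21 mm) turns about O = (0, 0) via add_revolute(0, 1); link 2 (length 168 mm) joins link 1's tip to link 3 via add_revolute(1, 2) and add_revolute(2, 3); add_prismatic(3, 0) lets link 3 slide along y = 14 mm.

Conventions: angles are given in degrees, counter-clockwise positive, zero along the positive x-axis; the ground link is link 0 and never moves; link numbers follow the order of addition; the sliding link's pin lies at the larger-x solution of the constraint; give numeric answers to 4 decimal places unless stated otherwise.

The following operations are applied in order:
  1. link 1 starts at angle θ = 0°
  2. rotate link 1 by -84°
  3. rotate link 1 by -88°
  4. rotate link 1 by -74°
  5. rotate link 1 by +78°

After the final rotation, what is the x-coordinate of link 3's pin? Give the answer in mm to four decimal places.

geometry: r = 21 mm, L = 168 mm, e = 14 mm; θ starts at 0°
rotate link 1 by -84°: θ ← 0° -84° = -84°
rotate link 1 by -88°: θ ← -84° -88° = -172°
rotate link 1 by -74°: θ ← -172° -74° = -246°
rotate link 1 by +78°: θ ← -246° +78° = -168°
crank pin P = (r cos θ, r sin θ) = (-20.541100, -4.366146)
h = r sin θ − e = -4.366146 − 14 = -18.366146
x = r cos θ + √(L² − h²) = -20.541100 + 166.993068 = 146.451968

146.4520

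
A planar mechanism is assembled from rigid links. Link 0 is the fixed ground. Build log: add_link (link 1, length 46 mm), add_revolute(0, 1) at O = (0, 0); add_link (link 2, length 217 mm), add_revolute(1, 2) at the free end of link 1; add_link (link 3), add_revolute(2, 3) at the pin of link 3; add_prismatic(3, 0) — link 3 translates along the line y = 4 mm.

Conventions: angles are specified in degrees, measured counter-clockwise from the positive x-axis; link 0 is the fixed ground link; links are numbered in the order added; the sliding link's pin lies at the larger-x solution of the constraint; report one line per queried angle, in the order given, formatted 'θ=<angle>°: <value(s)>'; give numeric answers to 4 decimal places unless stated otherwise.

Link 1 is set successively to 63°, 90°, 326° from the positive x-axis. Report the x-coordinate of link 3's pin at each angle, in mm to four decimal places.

geometry: r = 46 mm, L = 217 mm, e = 4 mm
θ=63°: crank pin P = (r cos θ, r sin θ) = (20.883563, 40.986300)
θ=63°: h = r sin θ − e = 40.986300 − 4 = 36.986300
θ=63°: x = r cos θ + √(L² − h²) = 20.883563 + 213.824726 = 234.708289
θ=90°: crank pin P = (r cos θ, r sin θ) = (0.000000, 46.000000)
θ=90°: h = r sin θ − e = 46.000000 − 4 = 42.000000
θ=90°: x = r cos θ + √(L² − h²) = 0.000000 + 212.896689 = 212.896689
θ=326°: crank pin P = (r cos θ, r sin θ) = (38.135728, -25.722874)
θ=326°: h = r sin θ − e = -25.722874 − 4 = -29.722874
θ=326°: x = r cos θ + √(L² − h²) = 38.135728 + 214.954765 = 253.090493

θ=63°: 234.7083
θ=90°: 212.8967
θ=326°: 253.0905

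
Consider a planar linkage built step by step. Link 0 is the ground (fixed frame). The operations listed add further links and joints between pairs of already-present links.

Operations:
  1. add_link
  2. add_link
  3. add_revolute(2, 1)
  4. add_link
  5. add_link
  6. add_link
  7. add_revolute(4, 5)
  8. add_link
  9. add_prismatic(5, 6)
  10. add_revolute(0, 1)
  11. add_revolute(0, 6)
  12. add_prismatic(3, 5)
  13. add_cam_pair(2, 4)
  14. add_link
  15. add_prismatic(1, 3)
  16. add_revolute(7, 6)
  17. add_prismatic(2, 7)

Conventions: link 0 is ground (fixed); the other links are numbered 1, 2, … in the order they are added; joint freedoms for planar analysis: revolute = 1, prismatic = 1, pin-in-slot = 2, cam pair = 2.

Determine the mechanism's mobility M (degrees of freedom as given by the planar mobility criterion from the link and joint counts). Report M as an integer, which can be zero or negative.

ground; <1,0,0>
#1 <2,0,0>
#2 <3,0,0>
R:2↔1 J1 <3,1,0>
#3 <4,1,0>
#4 <5,1,0>
#5 <6,1,0>
R:4↔5 J1 <6,2,0>
#6 <7,2,0>
P:5↔6 J1 <7,3,0>
R:0↔1 J1 <7,4,0>
R:0↔6 J1 <7,5,0>
P:3↔5 J1 <7,6,0>
C:2↔4 J2 <7,6,1>
#7 <8,6,1>
P:1↔3 J1 <8,7,1>
R:7↔6 J1 <8,8,1>
P:2↔7 J1 <8,9,1>
3×7 − 2×9 − 1×1 = 2

M = 2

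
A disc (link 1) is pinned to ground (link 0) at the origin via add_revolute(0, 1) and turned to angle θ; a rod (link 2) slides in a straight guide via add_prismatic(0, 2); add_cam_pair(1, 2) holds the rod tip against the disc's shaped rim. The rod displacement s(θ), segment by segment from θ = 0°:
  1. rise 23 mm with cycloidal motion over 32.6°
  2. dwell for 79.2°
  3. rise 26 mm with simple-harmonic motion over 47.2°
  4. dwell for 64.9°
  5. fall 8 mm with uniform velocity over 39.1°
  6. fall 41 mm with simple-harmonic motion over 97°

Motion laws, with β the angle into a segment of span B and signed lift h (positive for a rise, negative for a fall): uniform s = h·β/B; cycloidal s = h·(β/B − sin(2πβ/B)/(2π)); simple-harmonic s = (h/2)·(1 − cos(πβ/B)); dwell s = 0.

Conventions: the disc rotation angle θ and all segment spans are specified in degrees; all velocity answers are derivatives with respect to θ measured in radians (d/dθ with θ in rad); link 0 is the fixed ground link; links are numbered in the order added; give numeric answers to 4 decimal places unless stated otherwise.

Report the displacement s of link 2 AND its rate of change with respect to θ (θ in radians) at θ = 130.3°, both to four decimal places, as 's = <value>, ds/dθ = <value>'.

segment 1 (0° to 32.6°, cycloidal, h = 23) is passed completely: s = 0.0000 + (23) = 23.0000
segment 2 (32.6° to 111.8°, dwell): s unchanged at 23.0000
θ = 130.3° falls in segment 3 (111.8° to 159°, simple-harmonic, h = 26): β = 130.3 − 111.8 = 18.5°, B = 47.2°; Δs = 26/2·(1 − cos(π·0.3919)) = 8.6714; s = 23.0000 + 8.6714 = 31.6714
velocity in seg [111.8°–159°] (simple-harmonic), θ in radians: β = 18.5° = 0.3229 rad, B = 47.2° = 0.8238 rad; ds/dθ = (πh/(2B)) sin(πβ/B) = (π·26/(2·0.8238)) sin(π·0.3919) = 46.747318 mm/rad

s = 31.6714, ds/dθ = 46.7473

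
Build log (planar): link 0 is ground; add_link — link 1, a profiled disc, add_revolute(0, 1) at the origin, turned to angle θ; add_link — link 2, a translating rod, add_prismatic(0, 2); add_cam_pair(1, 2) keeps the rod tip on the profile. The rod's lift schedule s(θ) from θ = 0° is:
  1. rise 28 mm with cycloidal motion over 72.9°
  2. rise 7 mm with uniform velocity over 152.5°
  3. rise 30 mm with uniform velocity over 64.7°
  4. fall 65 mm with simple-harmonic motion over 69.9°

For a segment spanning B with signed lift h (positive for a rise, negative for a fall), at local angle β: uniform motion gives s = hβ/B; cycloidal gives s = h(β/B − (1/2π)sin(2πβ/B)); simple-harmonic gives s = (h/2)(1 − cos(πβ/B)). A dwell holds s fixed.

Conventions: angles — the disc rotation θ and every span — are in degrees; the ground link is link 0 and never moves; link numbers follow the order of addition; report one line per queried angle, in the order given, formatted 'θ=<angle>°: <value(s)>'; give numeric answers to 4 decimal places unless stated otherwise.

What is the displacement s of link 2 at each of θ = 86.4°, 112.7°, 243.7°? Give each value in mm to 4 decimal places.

seg 1 [0°–72.9°] cycloidal, h=28: full span → s += 28 → s = 28.0000
seg 2 [72.9°–225.4°] uniform, h=7: θ=86.4° here. β=13.5, B=152.5. 7·13.5/152.5 = 0.6197 → s = 28.6197
seg 2 [72.9°–225.4°] uniform, h=7: θ=112.7° here. β=39.8, B=152.5. 7·39.8/152.5 = 1.8269 → s = 29.8269
seg 2 [72.9°–225.4°] uniform, h=7: full span → s += 7 → s = 35.0000
seg 3 [225.4°–290.1°] uniform, h=30: θ=243.7° here. β=18.3, B=64.7. 30·18.3/64.7 = 8.4853 → s = 43.4853

θ=86.4°: 28.6197
θ=112.7°: 29.8269
θ=243.7°: 43.4853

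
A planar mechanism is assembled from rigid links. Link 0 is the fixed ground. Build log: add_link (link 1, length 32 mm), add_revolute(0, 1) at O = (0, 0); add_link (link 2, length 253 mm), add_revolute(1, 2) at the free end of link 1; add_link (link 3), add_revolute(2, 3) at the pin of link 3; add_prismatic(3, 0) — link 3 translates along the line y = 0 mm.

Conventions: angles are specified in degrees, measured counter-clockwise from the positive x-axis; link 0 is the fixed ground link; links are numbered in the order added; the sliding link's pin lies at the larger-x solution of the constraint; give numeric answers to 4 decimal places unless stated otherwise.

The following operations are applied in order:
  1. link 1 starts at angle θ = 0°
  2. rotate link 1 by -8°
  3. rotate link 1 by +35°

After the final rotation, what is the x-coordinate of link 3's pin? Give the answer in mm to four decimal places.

geometry: r = 32 mm, L = 253 mm, e = 0 mm; θ starts at 0°
rotate link 1 by -8°: θ ← 0° -8° = -8°
rotate link 1 by +35°: θ ← -8° +35° = 27°
crank pin P = (r cos θ, r sin θ) = (28.512209, 14.527696)
h = r sin θ − e = 14.527696 − 0 = 14.527696
x = r cos θ + √(L² − h²) = 28.512209 + 252.582553 = 281.094762

281.0948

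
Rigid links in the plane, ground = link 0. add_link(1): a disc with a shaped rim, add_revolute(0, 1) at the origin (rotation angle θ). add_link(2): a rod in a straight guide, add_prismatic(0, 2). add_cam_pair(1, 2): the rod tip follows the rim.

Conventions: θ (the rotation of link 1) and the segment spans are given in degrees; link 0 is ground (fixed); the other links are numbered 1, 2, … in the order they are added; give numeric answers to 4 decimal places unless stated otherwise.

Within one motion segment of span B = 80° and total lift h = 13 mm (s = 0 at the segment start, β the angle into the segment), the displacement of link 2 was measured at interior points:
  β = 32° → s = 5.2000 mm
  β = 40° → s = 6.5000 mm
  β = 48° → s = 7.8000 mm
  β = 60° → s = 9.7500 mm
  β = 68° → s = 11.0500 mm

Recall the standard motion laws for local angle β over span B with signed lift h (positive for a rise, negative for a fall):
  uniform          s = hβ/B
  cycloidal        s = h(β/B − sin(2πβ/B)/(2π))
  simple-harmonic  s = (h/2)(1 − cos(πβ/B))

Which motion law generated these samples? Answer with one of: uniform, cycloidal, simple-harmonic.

candidates at β/B = r: uniform s = h·r (linear in β); cycloidal s = h·(r − sin(2πr)/(2π)); simple-harmonic s = (h/2)(1 − cos(πr))
β=32°: printed 5.2000 | uniform 5.2000, cycloidal 3.9839, simple-harmonic 4.4914
β=40°: printed 6.5000 | uniform 6.5000, cycloidal 6.5000, simple-harmonic 6.5000
β=48°: printed 7.8000 | uniform 7.8000, cycloidal 9.0161, simple-harmonic 8.5086
β=60°: printed 9.7500 | uniform 9.7500, cycloidal 11.8190, simple-harmonic 11.0962
β=68°: printed 11.0500 | uniform 11.0500, cycloidal 12.7239, simple-harmonic 12.2915
only one law matches every sample → uniform

uniform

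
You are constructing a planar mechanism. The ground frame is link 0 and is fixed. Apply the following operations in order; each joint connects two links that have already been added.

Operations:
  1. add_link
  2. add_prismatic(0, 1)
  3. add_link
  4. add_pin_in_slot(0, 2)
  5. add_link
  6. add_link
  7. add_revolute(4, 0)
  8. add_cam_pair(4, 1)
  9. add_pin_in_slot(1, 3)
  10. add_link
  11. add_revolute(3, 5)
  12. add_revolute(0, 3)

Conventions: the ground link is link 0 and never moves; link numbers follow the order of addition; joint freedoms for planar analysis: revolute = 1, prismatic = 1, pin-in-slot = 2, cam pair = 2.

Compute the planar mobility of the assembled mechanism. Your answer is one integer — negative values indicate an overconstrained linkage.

L=1 J1=0 J2=0
add link → L=2 J1=0 J2=0
P@0,1 dof=1 J1 → L=2 J1=1 J2=0
add link → L=3 J1=1 J2=0
PS@0,2 dof=2 J2 → L=3 J1=1 J2=1
add link → L=4 J1=1 J2=1
add link → L=5 J1=1 J2=1
R@4,0 dof=1 J1 → L=5 J1=2 J2=1
C@4,1 dof=2 J2 → L=5 J1=2 J2=2
PS@1,3 dof=2 J2 → L=5 J1=2 J2=3
add link → L=6 J1=2 J2=3
R@3,5 dof=1 J1 → L=6 J1=3 J2=3
R@0,3 dof=1 J1 → L=6 J1=4 J2=3
M=3(L−1)−2J1−J2=3·5−2·4−3=4

M = 4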